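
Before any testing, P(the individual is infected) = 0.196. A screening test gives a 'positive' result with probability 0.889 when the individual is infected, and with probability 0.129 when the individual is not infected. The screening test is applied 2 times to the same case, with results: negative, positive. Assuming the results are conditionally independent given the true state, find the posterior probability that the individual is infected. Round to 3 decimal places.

With H the event that the individual is infected, the joint likelihood of the observed sequence is P(data|H) = 0.111·0.889 = 0.098679 and P(data|¬H) = 0.871·0.129 = 0.11236.
Bayes: P(H|data) = 0.196·0.098679 / (0.196·0.098679 + 0.804·0.11236) = 0.019341/0.10968 = 0.1763.

Posterior P(H) ≈ 0.176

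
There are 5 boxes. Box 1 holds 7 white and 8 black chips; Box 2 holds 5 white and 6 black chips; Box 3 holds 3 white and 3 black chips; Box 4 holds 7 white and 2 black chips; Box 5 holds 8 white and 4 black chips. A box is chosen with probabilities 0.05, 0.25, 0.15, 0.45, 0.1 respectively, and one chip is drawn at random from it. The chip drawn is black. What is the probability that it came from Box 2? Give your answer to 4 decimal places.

Tabulate prior·likelihood by source: [1] prior 0.05, lik 0.5333, product 0.02667; [2] prior 0.25, lik 0.5455, product 0.1364; [3] prior 0.15, lik 0.5, product 0.07500; [4] prior 0.45, lik 0.2222, product 0.1000; [5] prior 0.1, lik 0.3333, product 0.03333.
Normalizing constant = 0.37136; the posterior for Box 2 is its product over the sum, 0.1364/0.37136 = 0.3672.

Posterior probability ≈ 0.3672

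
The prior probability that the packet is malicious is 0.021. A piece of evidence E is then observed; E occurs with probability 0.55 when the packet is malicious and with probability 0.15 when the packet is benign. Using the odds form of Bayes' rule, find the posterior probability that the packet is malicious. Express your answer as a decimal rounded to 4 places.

Posterior probability ≈ 0.0729

Prior odds = 0.021/(1−0.021) = 0.021450.
Likelihood ratio for E = 0.55/0.15 = 3.6667.
Posterior odds = prior odds × LR = 0.078652.
Posterior probability = odds/(1+odds) = 0.078652/1.0787 = 0.0729.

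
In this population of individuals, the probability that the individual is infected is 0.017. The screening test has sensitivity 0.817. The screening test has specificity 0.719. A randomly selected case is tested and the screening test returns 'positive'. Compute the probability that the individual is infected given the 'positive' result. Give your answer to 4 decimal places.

P(H | E) ≈ 0.0479

Let H be the event that the individual is infected. P(H) = 0.017, so P(¬H) = 0.983. With E the 'positive' result, P(E|H) = 0.817 and P(E|¬H) = 0.281.
P(E) = 0.817·0.017 + 0.281·0.983 = 0.013889 + 0.27622 = 0.29011.
By Bayes' theorem, P(H|E) = 0.013889 / 0.29011 = 0.0479.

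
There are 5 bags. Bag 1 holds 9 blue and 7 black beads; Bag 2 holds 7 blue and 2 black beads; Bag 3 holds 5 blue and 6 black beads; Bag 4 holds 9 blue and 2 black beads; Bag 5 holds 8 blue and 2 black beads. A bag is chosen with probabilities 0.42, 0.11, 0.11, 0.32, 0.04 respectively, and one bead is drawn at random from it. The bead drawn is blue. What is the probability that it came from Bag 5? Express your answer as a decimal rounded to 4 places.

Posterior probability ≈ 0.0481

Tabulate prior·likelihood by source: [1] prior 0.42, lik 0.5625, product 0.2362; [2] prior 0.11, lik 0.7778, product 0.08556; [3] prior 0.11, lik 0.4545, product 0.05000; [4] prior 0.32, lik 0.8182, product 0.2618; [5] prior 0.04, lik 0.8, product 0.03200.
Normalizing constant = 0.66562; the posterior for Bag 5 is its product over the sum, 0.03200/0.66562 = 0.0481.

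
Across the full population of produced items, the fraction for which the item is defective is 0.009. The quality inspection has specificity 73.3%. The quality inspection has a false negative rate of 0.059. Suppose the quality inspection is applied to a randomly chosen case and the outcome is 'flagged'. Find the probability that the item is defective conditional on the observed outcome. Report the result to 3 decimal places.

P(H | E) ≈ 0.031

Let H be the event that the item is defective. P(H) = 0.009, so P(¬H) = 0.991. With E the 'flagged' result, P(E|H) = 0.941 and P(E|¬H) = 0.267.
P(E) = 0.941·0.009 + 0.267·0.991 = 0.0084690 + 0.26460 = 0.27307.
By Bayes' theorem, P(H|E) = 0.0084690 / 0.27307 = 0.031.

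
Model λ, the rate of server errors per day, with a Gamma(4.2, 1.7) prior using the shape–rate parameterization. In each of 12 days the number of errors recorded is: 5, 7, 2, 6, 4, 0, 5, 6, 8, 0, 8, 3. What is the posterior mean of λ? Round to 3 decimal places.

Posterior mean ≈ 4.248

The Poisson likelihood adds the total count to the shape and the number of exposure periods to the rate. Here ∑xᵢ = 54 and n = 12, so shape 4.2→58.2 and rate 1.7→13.7.
Posterior mean = shape/rate = 58.2/13.7 = 4.248.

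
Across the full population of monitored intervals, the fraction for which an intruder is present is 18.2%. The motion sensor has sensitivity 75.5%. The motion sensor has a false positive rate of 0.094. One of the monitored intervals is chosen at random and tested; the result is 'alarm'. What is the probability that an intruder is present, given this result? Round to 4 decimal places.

P(H | E) ≈ 0.6412

Let H be the event that an intruder is present. P(H) = 0.182, so P(¬H) = 0.818. With E the 'alarm' result, P(E|H) = 0.755 and P(E|¬H) = 0.094.
P(E) = 0.755·0.182 + 0.094·0.818 = 0.13741 + 0.076892 = 0.21430.
By Bayes' theorem, P(H|E) = 0.13741 / 0.21430 = 0.6412.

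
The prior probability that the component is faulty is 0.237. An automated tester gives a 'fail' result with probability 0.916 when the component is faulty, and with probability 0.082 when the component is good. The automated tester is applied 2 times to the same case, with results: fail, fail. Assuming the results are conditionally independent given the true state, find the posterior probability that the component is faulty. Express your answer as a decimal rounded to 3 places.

With H the event that the component is faulty, the joint likelihood of the observed sequence is P(data|H) = 0.916·0.916 = 0.83906 and P(data|¬H) = 0.082·0.082 = 0.0067240.
Bayes: P(H|data) = 0.237·0.83906 / (0.237·0.83906 + 0.763·0.0067240) = 0.19886/0.20399 = 0.9748.

Posterior P(H) ≈ 0.975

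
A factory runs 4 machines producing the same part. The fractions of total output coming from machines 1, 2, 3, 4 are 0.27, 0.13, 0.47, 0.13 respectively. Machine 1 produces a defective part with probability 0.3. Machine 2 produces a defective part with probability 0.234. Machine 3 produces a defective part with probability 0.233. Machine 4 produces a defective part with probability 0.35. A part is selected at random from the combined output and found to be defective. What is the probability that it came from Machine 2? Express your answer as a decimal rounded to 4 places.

P(defective|M1) = 0.3; P(defective|M2) = 0.234; P(defective|M3) = 0.233; P(defective|M4) = 0.35.
Prior × likelihood for each source: 0.27·0.3=0.08100, 0.13·0.234=0.03042, 0.47·0.233=0.1095, 0.13·0.35=0.04550. Summing gives P(defective) = 0.26643.
P(Machine 2 | defective) = 0.03042 / 0.26643 = 0.1142.

Posterior probability ≈ 0.1142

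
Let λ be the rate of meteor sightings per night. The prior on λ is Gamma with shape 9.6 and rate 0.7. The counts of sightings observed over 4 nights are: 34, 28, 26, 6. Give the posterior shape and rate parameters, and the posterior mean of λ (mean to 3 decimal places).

Posterior: Gamma(shape=103.6, rate=4.7); mean ≈ 22.043

Total count ∑xᵢ = 94 over n = 4 nights.
Gamma is conjugate to the Poisson likelihood: posterior is Gamma(shape = 9.6+94 = 103.6, rate = 0.7+4 = 4.7).
E[λ | data] = 103.6/4.7 = 22.043.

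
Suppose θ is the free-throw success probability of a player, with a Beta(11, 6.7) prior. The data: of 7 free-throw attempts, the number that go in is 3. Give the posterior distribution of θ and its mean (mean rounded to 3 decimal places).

The binomial likelihood is conjugate to the Beta prior: with 3 successes and 4 failures, the posterior is Beta(11+3, 6.7+4) = Beta(14, 10.7).
E[θ | data] = 14/(14+10.7) = 0.567.

Posterior: Beta(14, 10.7); mean ≈ 0.567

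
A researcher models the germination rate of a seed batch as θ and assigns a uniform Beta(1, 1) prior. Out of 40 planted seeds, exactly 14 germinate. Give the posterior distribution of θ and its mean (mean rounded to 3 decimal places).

The binomial likelihood is conjugate to the Beta prior: with 14 successes and 26 failures, the posterior is Beta(1+14, 1+26) = Beta(15, 27).
E[θ | data] = 15/(15+27) = 0.357.

Posterior: Beta(15, 27); mean ≈ 0.357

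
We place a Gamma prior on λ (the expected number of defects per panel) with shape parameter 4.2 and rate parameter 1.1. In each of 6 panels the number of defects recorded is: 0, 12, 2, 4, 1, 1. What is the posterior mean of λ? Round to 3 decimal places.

Posterior mean ≈ 3.408

The Poisson likelihood adds the total count to the shape and the number of exposure periods to the rate. Here ∑xᵢ = 20 and n = 6, so shape 4.2→24.2 and rate 1.1→7.1.
E[λ | data] = 24.2/7.1 = 3.408.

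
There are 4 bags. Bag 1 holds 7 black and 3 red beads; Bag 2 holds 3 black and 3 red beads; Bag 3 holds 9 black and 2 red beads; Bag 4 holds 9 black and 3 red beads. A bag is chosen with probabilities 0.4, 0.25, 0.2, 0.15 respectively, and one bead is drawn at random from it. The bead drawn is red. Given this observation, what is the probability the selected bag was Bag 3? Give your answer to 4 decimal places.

Posterior probability ≈ 0.1140

P(red|Bag 1) = 0.3; P(red|Bag 2) = 0.5; P(red|Bag 3) = 0.1818; P(red|Bag 4) = 0.25.
Prior × likelihood for each source: 0.4·0.3=0.1200, 0.25·0.5=0.1250, 0.2·0.1818=0.03636, 0.15·0.25=0.03750. Summing gives P(red) = 0.31886.
P(Bag 3 | red) = 0.03636 / 0.31886 = 0.1140.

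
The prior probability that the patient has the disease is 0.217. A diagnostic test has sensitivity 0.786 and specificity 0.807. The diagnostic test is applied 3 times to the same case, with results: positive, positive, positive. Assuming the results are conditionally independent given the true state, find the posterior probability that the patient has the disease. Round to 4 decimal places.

With H the event that the patient has the disease, the joint likelihood of the observed sequence is P(data|H) = 0.786·0.786·0.786 = 0.48559 and P(data|¬H) = 0.193·0.193·0.193 = 0.0071891.
Bayes: P(H|data) = 0.217·0.48559 / (0.217·0.48559 + 0.783·0.0071891) = 0.10537/0.11100 = 0.9493.

Posterior P(H) ≈ 0.9493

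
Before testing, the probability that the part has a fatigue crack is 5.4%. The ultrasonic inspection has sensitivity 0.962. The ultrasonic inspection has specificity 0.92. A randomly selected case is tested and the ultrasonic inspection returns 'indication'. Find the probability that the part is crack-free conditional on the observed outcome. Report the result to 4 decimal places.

Write H for 'the part has a fatigue crack'. Prior odds H:¬H = 0.054/0.946 = 0.057082. For the 'indication' outcome, the likelihood ratio is 0.962/0.08 = 12.025.
Posterior odds = 0.057082 × 12.025 = 0.68642, so P(H|E) = 0.68642/(1+0.68642) = 0.4070. Then P(¬H|E) = 1 − 0.4070 = 0.5930.

P(¬H | E) ≈ 0.5930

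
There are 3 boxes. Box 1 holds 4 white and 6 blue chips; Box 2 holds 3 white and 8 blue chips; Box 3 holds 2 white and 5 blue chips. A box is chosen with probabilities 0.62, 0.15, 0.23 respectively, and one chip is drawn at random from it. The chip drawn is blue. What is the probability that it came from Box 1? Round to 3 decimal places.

Tabulate prior·likelihood by source: [1] prior 0.62, lik 0.6, product 0.3720; [2] prior 0.15, lik 0.7273, product 0.1091; [3] prior 0.23, lik 0.7143, product 0.1643.
Normalizing constant = 0.64538; the posterior for Box 1 is its product over the sum, 0.3720/0.64538 = 0.576.

Posterior probability ≈ 0.576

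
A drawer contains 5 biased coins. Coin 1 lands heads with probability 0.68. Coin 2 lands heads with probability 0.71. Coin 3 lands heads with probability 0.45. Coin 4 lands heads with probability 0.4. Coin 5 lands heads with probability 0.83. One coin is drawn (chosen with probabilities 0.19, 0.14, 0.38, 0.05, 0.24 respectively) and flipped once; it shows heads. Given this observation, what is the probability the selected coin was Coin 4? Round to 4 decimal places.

Posterior probability ≈ 0.0323

P(heads|C1) = 0.68; P(heads|C2) = 0.71; P(heads|C3) = 0.45; P(heads|C4) = 0.4; P(heads|C5) = 0.83.
Prior × likelihood for each source: 0.19·0.68=0.1292, 0.14·0.71=0.09940, 0.38·0.45=0.1710, 0.05·0.4=0.02000, 0.24·0.83=0.1992. Summing gives P(heads) = 0.61880.
P(Coin 4 | heads) = 0.02000 / 0.61880 = 0.0323.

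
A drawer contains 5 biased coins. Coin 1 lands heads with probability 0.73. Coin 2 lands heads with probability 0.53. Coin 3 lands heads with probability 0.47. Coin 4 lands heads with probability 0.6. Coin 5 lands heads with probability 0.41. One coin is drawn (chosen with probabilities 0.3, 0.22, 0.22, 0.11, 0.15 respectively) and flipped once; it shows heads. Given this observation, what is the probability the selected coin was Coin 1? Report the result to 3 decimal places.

P(heads|C1) = 0.73; P(heads|C2) = 0.53; P(heads|C3) = 0.47; P(heads|C4) = 0.6; P(heads|C5) = 0.41.
Prior × likelihood for each source: 0.3·0.73=0.2190, 0.22·0.53=0.1166, 0.22·0.47=0.1034, 0.11·0.6=0.06600, 0.15·0.41=0.06150. Summing gives P(heads) = 0.56650.
P(Coin 1 | heads) = 0.2190 / 0.56650 = 0.387.

Posterior probability ≈ 0.387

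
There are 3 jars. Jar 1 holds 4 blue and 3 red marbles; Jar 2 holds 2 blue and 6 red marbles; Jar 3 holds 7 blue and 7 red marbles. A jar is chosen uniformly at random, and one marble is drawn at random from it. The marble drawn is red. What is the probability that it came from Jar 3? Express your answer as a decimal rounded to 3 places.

P(red|Jar 1) = 0.4286; P(red|Jar 2) = 0.75; P(red|Jar 3) = 0.5.
Prior × likelihood for each source: 0.333333·0.4286=0.1429, 0.333333·0.75=0.2500, 0.333333·0.5=0.1667. Summing gives P(red) = 0.55952.
P(Jar 3 | red) = 0.1667 / 0.55952 = 0.298.

Posterior probability ≈ 0.298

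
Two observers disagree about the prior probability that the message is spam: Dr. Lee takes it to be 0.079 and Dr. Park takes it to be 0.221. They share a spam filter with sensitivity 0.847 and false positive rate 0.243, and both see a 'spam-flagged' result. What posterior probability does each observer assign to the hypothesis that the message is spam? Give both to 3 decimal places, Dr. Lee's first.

Dr. Lee: 0.230; Dr. Park: 0.497

The likelihood ratio for a 'spam-flagged' result is 0.847/0.243 = 3.4856.
Dr. Lee: prior odds 0.079/0.921 = 0.085776; posterior odds 0.29898; posterior probability 0.230.
Dr. Park: prior odds 0.221/0.779 = 0.28370; posterior odds 0.98885; posterior probability 0.497.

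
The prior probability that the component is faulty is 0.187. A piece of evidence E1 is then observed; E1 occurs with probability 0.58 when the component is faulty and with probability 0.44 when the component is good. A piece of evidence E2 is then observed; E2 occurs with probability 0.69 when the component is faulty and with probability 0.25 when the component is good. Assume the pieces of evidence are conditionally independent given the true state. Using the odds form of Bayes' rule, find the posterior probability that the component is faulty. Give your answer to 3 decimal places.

Posterior probability ≈ 0.456

Prior odds = 0.187/(1−0.187) = 0.23001. In log-odds, ln(0.23001) = -1.4696.
Add log likelihood ratios: ln(1.3182) + ln(2.7600) = 1.2915.
Posterior log-odds = -0.17814, so posterior odds = exp(-0.17814) = 0.83683. Converting, P(H|E) = 0.83683/1.8368 = 0.456.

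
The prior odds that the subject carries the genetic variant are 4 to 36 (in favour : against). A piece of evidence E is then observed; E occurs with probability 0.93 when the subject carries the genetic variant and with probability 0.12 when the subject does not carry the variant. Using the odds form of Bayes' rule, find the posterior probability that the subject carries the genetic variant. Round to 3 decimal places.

Prior odds = 4/36 = 0.11111. In log-odds, ln(0.11111) = -2.1972.
Add log likelihood ratio: ln(7.7500) = 2.0477.
Posterior log-odds = -0.14953, so posterior odds = exp(-0.14953) = 0.86111. Converting, P(H|E) = 0.86111/1.8611 = 0.463.

Posterior probability ≈ 0.463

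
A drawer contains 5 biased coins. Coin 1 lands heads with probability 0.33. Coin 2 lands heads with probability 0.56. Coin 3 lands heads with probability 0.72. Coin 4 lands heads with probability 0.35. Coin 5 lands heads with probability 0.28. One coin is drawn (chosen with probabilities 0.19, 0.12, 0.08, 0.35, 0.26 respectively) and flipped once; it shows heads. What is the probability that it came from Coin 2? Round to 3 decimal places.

Tabulate prior·likelihood by source: [1] prior 0.19, lik 0.33, product 0.06270; [2] prior 0.12, lik 0.56, product 0.06720; [3] prior 0.08, lik 0.72, product 0.05760; [4] prior 0.35, lik 0.35, product 0.1225; [5] prior 0.26, lik 0.28, product 0.07280.
Normalizing constant = 0.38280; the posterior for Coin 2 is its product over the sum, 0.06720/0.38280 = 0.176.

Posterior probability ≈ 0.176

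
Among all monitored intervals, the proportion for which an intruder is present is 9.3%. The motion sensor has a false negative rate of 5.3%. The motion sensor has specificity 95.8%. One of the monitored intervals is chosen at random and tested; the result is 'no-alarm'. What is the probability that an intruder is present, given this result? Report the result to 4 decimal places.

Write H for 'an intruder is present'. Prior odds H:¬H = 0.093/0.907 = 0.10254. For the 'no-alarm' outcome, the likelihood ratio is 0.053/0.958 = 0.055324.
Posterior odds = 0.10254 × 0.055324 = 0.0056727, so P(H|E) = 0.0056727/(1+0.0056727) = 0.0056.

P(H | E) ≈ 0.0056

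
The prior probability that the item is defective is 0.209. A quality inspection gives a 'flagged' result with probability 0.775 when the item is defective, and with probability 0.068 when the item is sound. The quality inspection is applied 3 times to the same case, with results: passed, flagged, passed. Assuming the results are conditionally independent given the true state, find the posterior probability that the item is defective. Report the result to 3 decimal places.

With H the event that the item is defective, the joint likelihood of the observed sequence is P(data|H) = 0.225·0.775·0.225 = 0.039234 and P(data|¬H) = 0.932·0.068·0.932 = 0.059066.
Bayes: P(H|data) = 0.209·0.039234 / (0.209·0.039234 + 0.791·0.059066) = 0.0082000/0.054922 = 0.1493.

Posterior P(H) ≈ 0.149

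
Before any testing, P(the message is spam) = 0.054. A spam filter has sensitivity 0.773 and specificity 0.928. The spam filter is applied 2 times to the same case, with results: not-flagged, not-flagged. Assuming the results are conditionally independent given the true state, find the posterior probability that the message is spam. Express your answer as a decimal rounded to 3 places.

With H the event that the message is spam, the joint likelihood of the observed sequence is P(data|H) = 0.227·0.227 = 0.051529 and P(data|¬H) = 0.928·0.928 = 0.86118.
Bayes: P(H|data) = 0.054·0.051529 / (0.054·0.051529 + 0.946·0.86118) = 0.0027826/0.81746 = 0.0034.

Posterior P(H) ≈ 0.003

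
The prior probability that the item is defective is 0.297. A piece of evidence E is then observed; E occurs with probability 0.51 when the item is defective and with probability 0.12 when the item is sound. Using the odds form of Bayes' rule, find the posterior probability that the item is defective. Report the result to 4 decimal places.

Posterior probability ≈ 0.6423

Prior odds = 0.297/(1−0.297) = 0.42248. In log-odds, ln(0.42248) = -0.86162.
Add log likelihood ratio: ln(4.2500) = 1.4469.
Posterior log-odds = 0.58529, so posterior odds = exp(0.58529) = 1.7955. Converting, P(H|E) = 1.7955/2.7955 = 0.6423.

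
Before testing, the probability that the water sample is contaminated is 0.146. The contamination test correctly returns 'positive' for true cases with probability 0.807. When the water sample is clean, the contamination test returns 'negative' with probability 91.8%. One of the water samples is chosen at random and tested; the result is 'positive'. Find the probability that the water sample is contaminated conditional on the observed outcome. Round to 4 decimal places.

Write H for 'the water sample is contaminated'. Prior odds H:¬H = 0.146/0.854 = 0.17096. For the 'positive' outcome, the likelihood ratio is 0.807/0.082 = 9.8415.
Posterior odds = 0.17096 × 9.8415 = 1.6825, so P(H|E) = 1.6825/(1+1.6825) = 0.6272.

P(H | E) ≈ 0.6272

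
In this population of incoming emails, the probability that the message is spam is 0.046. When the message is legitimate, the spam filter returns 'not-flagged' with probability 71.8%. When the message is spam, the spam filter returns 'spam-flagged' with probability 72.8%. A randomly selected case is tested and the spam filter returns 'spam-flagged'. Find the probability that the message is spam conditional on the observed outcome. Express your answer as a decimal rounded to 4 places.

P(H | E) ≈ 0.1107

Write H for 'the message is spam'. Prior odds H:¬H = 0.046/0.954 = 0.048218. For the 'spam-flagged' outcome, the likelihood ratio is 0.728/0.282 = 2.5816.
Posterior odds = 0.048218 × 2.5816 = 0.12448, so P(H|E) = 0.12448/(1+0.12448) = 0.1107.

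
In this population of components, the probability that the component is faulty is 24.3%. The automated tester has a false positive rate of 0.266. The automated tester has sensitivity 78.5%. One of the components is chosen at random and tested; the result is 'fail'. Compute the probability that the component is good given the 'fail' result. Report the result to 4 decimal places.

P(¬H | E) ≈ 0.5135

Let H be the event that the component is faulty. P(H) = 0.243, so P(¬H) = 0.757. With E the 'fail' result, P(E|H) = 0.785 and P(E|¬H) = 0.266.
P(E) = 0.785·0.243 + 0.266·0.757 = 0.19076 + 0.20136 = 0.39212.
By Bayes' theorem, P(H|E) = 0.19076 / 0.39212 = 0.4865. Hence P(¬H|E) = 1 − 0.4865 = 0.5135.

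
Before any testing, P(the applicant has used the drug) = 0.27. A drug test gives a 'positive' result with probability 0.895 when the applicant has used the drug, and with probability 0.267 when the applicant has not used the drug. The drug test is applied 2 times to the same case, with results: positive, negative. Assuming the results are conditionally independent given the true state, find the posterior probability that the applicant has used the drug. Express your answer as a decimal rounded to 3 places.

With H the event that the applicant has used the drug, the joint likelihood of the observed sequence is P(data|H) = 0.895·0.105 = 0.093975 and P(data|¬H) = 0.267·0.733 = 0.19571.
Bayes: P(H|data) = 0.27·0.093975 / (0.27·0.093975 + 0.73·0.19571) = 0.025373/0.16824 = 0.1508.

Posterior P(H) ≈ 0.151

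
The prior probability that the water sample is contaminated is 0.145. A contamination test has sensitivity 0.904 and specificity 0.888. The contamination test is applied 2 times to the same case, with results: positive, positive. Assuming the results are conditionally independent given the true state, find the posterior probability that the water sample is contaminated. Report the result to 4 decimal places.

With H the event that the water sample is contaminated, the joint likelihood of the observed sequence is P(data|H) = 0.904·0.904 = 0.81722 and P(data|¬H) = 0.112·0.112 = 0.012544.
Bayes: P(H|data) = 0.145·0.81722 / (0.145·0.81722 + 0.855·0.012544) = 0.11850/0.12922 = 0.9170.

Posterior P(H) ≈ 0.9170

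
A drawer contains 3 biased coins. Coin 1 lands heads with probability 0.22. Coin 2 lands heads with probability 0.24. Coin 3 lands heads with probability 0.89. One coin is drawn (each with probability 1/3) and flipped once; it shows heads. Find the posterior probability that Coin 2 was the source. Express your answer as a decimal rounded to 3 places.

Posterior probability ≈ 0.178

Tabulate prior·likelihood by source: [1] prior 0.333333, lik 0.22, product 0.07333; [2] prior 0.333333, lik 0.24, product 0.08000; [3] prior 0.333333, lik 0.89, product 0.2967.
Normalizing constant = 0.45000; the posterior for Coin 2 is its product over the sum, 0.08000/0.45000 = 0.178.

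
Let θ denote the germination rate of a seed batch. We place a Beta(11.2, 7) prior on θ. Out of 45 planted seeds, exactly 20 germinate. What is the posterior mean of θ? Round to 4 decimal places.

The binomial likelihood is conjugate to the Beta prior: with 20 successes and 25 failures, the posterior is Beta(11.2+20, 7+25) = Beta(31.2, 32).
E[θ | data] = 31.2/(31.2+32) = 0.4937.

Posterior mean ≈ 0.4937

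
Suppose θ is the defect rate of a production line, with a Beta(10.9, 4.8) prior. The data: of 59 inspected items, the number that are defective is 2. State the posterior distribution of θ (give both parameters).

Posterior: Beta(12.9, 61.8)

The binomial likelihood is conjugate to the Beta prior: with 2 successes and 57 failures, the posterior is Beta(10.9+2, 4.8+57) = Beta(12.9, 61.8).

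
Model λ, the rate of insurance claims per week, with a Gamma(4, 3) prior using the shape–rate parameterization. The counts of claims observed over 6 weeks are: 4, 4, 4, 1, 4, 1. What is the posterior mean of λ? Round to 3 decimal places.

Posterior mean ≈ 2.444

Total count ∑xᵢ = 18 over n = 6 weeks.
Gamma is conjugate to the Poisson likelihood: posterior is Gamma(shape = 4+18 = 22, rate = 3+6 = 9).
Posterior mean = shape/rate = 22/9 = 2.444.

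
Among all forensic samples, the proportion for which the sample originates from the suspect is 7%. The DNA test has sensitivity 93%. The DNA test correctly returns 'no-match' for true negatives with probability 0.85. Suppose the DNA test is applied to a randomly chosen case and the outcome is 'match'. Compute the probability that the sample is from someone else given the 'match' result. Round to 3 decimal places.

P(¬H | E) ≈ 0.682

Let H be the event that the sample originates from the suspect. P(H) = 0.07, so P(¬H) = 0.93. With E the 'match' result, P(E|H) = 0.93 and P(E|¬H) = 0.15.
P(E) = 0.93·0.07 + 0.15·0.93 = 0.065100 + 0.13950 = 0.20460.
By Bayes' theorem, P(H|E) = 0.065100 / 0.20460 = 0.318. Hence P(¬H|E) = 1 − 0.318 = 0.682.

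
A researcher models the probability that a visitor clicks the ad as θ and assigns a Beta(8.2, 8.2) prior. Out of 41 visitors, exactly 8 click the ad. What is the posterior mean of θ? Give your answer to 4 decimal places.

Posterior mean ≈ 0.2822

The binomial likelihood is conjugate to the Beta prior: with 8 successes and 33 failures, the posterior is Beta(8.2+8, 8.2+33) = Beta(16.2, 41.2).
E[θ | data] = 16.2/(16.2+41.2) = 0.2822.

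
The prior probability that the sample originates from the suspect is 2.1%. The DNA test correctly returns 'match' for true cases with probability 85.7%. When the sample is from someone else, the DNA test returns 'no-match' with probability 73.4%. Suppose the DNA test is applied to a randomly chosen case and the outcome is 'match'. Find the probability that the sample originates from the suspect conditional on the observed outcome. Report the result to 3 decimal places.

Let H be the event that the sample originates from the suspect. P(H) = 0.021, so P(¬H) = 0.979. With E the 'match' result, P(E|H) = 0.857 and P(E|¬H) = 0.266.
P(E) = 0.857·0.021 + 0.266·0.979 = 0.017997 + 0.26041 = 0.27841.
By Bayes' theorem, P(H|E) = 0.017997 / 0.27841 = 0.065.

P(H | E) ≈ 0.065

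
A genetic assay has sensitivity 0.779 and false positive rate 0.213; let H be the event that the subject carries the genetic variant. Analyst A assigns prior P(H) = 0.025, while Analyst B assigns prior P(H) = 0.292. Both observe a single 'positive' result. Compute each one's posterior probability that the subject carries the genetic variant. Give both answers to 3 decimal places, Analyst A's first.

The likelihood ratio for a 'positive' result is 0.779/0.213 = 3.6573.
Analyst A: prior odds 0.025/0.975 = 0.025641; posterior odds 0.093776; posterior probability 0.086.
Analyst B: prior odds 0.292/0.708 = 0.41243; posterior odds 1.5084; posterior probability 0.601.

Analyst A: 0.086; Analyst B: 0.601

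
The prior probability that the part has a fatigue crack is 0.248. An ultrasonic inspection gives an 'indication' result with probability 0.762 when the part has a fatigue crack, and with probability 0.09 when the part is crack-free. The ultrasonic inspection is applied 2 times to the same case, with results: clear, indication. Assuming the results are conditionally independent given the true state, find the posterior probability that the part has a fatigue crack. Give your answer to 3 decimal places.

With H the event that the part has a fatigue crack, the joint likelihood of the observed sequence is P(data|H) = 0.238·0.762 = 0.18136 and P(data|¬H) = 0.91·0.09 = 0.081900.
Bayes: P(H|data) = 0.248·0.18136 / (0.248·0.18136 + 0.752·0.081900) = 0.044976/0.10657 = 0.4221.

Posterior P(H) ≈ 0.422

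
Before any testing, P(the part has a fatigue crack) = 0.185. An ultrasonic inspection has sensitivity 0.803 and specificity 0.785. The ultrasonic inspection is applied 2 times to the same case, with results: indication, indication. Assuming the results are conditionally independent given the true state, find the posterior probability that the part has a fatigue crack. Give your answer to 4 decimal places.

Let H be the event that the part has a fatigue crack; start with P(H) = 0.185. P('indication'|H) = 0.803, P('indication'|¬H) = 0.215.
Update on result 1 ('indication'): P(H) ← 0.803·0.1850 / (0.803·0.1850 + 0.215·0.8150) = 0.14856/0.32378 = 0.4588.
Update on result 2 ('indication'): P(H) ← 0.803·0.4588 / (0.803·0.4588 + 0.215·0.5412) = 0.36843/0.48478 = 0.7600.

Posterior P(H) ≈ 0.7600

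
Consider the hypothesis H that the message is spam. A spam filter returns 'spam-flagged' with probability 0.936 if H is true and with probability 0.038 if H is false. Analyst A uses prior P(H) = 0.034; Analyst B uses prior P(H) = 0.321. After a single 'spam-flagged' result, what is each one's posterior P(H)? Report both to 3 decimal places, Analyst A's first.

Analyst A: 0.464; Analyst B: 0.921

The likelihood ratio for a 'spam-flagged' result is 0.936/0.038 = 24.632.
Analyst A: prior odds 0.034/0.966 = 0.035197; posterior odds 0.86695; posterior probability 0.464.
Analyst B: prior odds 0.321/0.679 = 0.47275; posterior odds 11.645; posterior probability 0.921.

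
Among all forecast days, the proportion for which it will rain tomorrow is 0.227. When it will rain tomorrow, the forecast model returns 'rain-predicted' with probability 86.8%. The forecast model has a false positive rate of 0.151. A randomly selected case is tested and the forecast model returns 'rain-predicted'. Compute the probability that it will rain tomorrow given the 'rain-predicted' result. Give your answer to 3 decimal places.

P(H | E) ≈ 0.628

Write H for 'it will rain tomorrow'. Prior odds H:¬H = 0.227/0.773 = 0.29366. For the 'rain-predicted' outcome, the likelihood ratio is 0.868/0.151 = 5.7483.
Posterior odds = 0.29366 × 5.7483 = 1.6881, so P(H|E) = 1.6881/(1+1.6881) = 0.628.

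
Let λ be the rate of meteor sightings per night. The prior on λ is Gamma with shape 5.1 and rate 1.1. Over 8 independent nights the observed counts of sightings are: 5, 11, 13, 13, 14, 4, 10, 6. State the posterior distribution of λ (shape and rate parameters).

Total count ∑xᵢ = 76 over n = 8 nights.
Gamma is conjugate to the Poisson likelihood: posterior is Gamma(shape = 5.1+76 = 81.1, rate = 1.1+8 = 9.1).

Posterior: Gamma(shape=81.1, rate=9.1)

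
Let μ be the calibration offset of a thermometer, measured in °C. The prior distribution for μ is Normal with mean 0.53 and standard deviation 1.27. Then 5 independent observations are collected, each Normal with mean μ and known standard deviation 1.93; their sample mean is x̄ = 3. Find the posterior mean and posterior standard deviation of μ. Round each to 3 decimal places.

Prior precision 1/τ₀² = 1/1.27² = 0.620001; data precision n/σ² = 5/1.93² = 1.34232.
Posterior precision = 0.620001 + 1.34232 = 1.96232, giving posterior SD = 1/√1.96232 = 0.714.
Posterior mean = (0.620001·0.53 + 1.34232·3) / 1.96232 = 2.220.

Posterior mean ≈ 2.220; posterior SD ≈ 0.714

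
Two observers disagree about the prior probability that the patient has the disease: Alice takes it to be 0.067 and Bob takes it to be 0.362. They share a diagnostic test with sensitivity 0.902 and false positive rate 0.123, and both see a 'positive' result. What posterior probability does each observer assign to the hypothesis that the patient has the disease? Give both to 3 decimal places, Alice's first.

Alice: 0.345; Bob: 0.806

P('+'|H) = 0.902, P('+'|¬H) = 0.123.
Alice: numerator 0.902·0.067 = 0.060434; evidence = 0.060434+0.123·0.933 = 0.17519; posterior = 0.345.
Bob: numerator 0.902·0.362 = 0.32652; evidence = 0.32652+0.123·0.638 = 0.40500; posterior = 0.806.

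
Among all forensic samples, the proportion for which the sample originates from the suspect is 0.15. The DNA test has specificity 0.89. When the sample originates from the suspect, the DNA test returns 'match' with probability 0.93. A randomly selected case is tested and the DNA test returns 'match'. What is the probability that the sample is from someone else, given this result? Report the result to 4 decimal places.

P(¬H | E) ≈ 0.4013

Let H be the event that the sample originates from the suspect. P(H) = 0.15, so P(¬H) = 0.85. With E the 'match' result, P(E|H) = 0.93 and P(E|¬H) = 0.11.
P(E) = 0.93·0.15 + 0.11·0.85 = 0.13950 + 0.093500 = 0.23300.
By Bayes' theorem, P(H|E) = 0.13950 / 0.23300 = 0.5987. Hence P(¬H|E) = 1 − 0.5987 = 0.4013.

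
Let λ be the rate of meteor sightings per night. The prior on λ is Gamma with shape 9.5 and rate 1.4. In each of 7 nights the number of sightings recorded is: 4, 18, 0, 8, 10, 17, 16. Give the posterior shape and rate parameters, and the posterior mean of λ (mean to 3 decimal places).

Total count ∑xᵢ = 73 over n = 7 nights.
Gamma is conjugate to the Poisson likelihood: posterior is Gamma(shape = 9.5+73 = 82.5, rate = 1.4+7 = 8.4).
E[λ | data] = 82.5/8.4 = 9.821.

Posterior: Gamma(shape=82.5, rate=8.4); mean ≈ 9.821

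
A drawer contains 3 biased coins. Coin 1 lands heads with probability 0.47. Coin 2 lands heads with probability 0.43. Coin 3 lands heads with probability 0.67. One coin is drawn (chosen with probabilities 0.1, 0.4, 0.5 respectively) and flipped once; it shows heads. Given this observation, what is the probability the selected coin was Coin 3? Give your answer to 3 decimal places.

Tabulate prior·likelihood by source: [1] prior 0.1, lik 0.47, product 0.04700; [2] prior 0.4, lik 0.43, product 0.1720; [3] prior 0.5, lik 0.67, product 0.3350.
Normalizing constant = 0.55400; the posterior for Coin 3 is its product over the sum, 0.3350/0.55400 = 0.605.

Posterior probability ≈ 0.605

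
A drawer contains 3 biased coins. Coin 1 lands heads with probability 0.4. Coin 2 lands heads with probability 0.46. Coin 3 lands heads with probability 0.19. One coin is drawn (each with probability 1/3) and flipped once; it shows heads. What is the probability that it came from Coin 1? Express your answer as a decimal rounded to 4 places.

Posterior probability ≈ 0.3810

P(heads|C1) = 0.4; P(heads|C2) = 0.46; P(heads|C3) = 0.19.
Prior × likelihood for each source: 0.333333·0.4=0.1333, 0.333333·0.46=0.1533, 0.333333·0.19=0.06333. Summing gives P(heads) = 0.35000.
P(Coin 1 | heads) = 0.1333 / 0.35000 = 0.3810.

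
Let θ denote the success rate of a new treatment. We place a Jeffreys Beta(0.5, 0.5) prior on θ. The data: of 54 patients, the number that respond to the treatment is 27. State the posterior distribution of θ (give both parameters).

Observing 27 successes and 27 failures updates Beta(0.5, 0.5) by adding the success and failure counts to the two shape parameters: α = 0.5+27 = 27.5, β = 0.5+27 = 27.5.

Posterior: Beta(27.5, 27.5)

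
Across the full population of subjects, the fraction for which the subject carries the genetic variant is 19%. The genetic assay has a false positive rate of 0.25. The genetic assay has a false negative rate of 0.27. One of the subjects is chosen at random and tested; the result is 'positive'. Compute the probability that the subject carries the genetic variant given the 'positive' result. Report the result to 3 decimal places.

P(H | E) ≈ 0.407

Write H for 'the subject carries the genetic variant'. Prior odds H:¬H = 0.19/0.81 = 0.23457. For the 'positive' outcome, the likelihood ratio is 0.73/0.25 = 2.9200.
Posterior odds = 0.23457 × 2.9200 = 0.68494, so P(H|E) = 0.68494/(1+0.68494) = 0.407.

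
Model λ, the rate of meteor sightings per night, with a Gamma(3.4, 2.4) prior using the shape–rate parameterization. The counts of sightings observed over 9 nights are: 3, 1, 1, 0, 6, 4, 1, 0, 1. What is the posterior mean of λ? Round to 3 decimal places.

Posterior mean ≈ 1.789

The Poisson likelihood adds the total count to the shape and the number of exposure periods to the rate. Here ∑xᵢ = 17 and n = 9, so shape 3.4→20.4 and rate 2.4→11.4.
Posterior mean = shape/rate = 20.4/11.4 = 1.789.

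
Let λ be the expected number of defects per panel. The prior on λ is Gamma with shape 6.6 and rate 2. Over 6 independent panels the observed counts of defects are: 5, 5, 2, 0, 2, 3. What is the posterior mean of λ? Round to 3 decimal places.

Total count ∑xᵢ = 17 over n = 6 panels.
Gamma is conjugate to the Poisson likelihood: posterior is Gamma(shape = 6.6+17 = 23.6, rate = 2+6 = 8).
E[λ | data] = 23.6/8 = 2.950.

Posterior mean ≈ 2.950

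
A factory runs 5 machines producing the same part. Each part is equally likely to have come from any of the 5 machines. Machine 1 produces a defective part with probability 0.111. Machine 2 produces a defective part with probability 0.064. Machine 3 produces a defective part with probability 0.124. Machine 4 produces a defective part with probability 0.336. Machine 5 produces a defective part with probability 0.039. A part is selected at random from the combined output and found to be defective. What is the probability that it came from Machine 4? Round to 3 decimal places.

Posterior probability ≈ 0.499

P(defective|M1) = 0.111; P(defective|M2) = 0.064; P(defective|M3) = 0.124; P(defective|M4) = 0.336; P(defective|M5) = 0.039.
Prior × likelihood for each source: 0.2·0.111=0.02220, 0.2·0.064=0.01280, 0.2·0.124=0.02480, 0.2·0.336=0.06720, 0.2·0.039=0.007800. Summing gives P(defective) = 0.13480.
P(Machine 4 | defective) = 0.06720 / 0.13480 = 0.499.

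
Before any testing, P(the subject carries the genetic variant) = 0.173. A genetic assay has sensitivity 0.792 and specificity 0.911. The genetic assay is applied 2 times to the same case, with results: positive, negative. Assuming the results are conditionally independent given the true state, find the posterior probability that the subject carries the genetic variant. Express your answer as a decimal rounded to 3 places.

Posterior P(H) ≈ 0.298

Let H be the event that the subject carries the genetic variant; start with P(H) = 0.173. P('positive'|H) = 0.792, P('positive'|¬H) = 0.089.
Update on result 1 ('positive'): P(H) ← 0.792·0.1730 / (0.792·0.1730 + 0.089·0.8270) = 0.13702/0.21062 = 0.6505.
Update on result 2 ('negative'): P(H) ← 0.208·0.6505 / (0.208·0.6505 + 0.911·0.3495) = 0.13531/0.45367 = 0.2983.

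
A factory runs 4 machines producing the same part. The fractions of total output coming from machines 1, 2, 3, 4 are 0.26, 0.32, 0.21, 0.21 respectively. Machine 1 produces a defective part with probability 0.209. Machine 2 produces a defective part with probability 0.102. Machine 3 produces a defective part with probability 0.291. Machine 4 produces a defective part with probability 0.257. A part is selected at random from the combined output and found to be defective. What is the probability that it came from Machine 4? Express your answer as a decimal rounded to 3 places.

Posterior probability ≈ 0.267

P(defective|M1) = 0.209; P(defective|M2) = 0.102; P(defective|M3) = 0.291; P(defective|M4) = 0.257.
Prior × likelihood for each source: 0.26·0.209=0.05434, 0.32·0.102=0.03264, 0.21·0.291=0.06111, 0.21·0.257=0.05397. Summing gives P(defective) = 0.20206.
P(Machine 4 | defective) = 0.05397 / 0.20206 = 0.267.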